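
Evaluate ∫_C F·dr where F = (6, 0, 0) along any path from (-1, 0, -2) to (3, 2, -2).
24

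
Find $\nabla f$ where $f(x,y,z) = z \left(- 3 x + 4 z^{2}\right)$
(-3*z, 0, -3*x + 12*z**2)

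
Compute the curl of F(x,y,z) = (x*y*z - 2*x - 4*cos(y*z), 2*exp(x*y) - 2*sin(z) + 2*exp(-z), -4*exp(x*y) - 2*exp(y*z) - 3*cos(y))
(-4*x*exp(x*y) - 2*z*exp(y*z) + 3*sin(y) + 2*cos(z) + 2*exp(-z), y*(x + 4*exp(x*y) + 4*sin(y*z)), -x*z + 2*y*exp(x*y) - 4*z*sin(y*z))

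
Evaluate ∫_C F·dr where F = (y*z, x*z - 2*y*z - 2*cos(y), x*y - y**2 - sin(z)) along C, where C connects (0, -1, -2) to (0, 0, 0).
-2*sin(1) - 1 - cos(2)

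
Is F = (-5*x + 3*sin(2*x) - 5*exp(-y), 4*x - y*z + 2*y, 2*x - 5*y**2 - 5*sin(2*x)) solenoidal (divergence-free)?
No, ∇·F = -z + 6*cos(2*x) - 3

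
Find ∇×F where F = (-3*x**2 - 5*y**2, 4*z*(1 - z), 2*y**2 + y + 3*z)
(4*y + 8*z - 3, 0, 10*y)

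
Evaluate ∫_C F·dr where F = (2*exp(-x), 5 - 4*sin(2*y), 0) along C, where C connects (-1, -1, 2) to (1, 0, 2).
-2*cos(2) + 4*sinh(1) + 7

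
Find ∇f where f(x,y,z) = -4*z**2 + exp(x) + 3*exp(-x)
(exp(x) - 3*exp(-x), 0, -8*z)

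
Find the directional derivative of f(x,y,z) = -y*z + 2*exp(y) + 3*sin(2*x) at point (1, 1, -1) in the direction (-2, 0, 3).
-3*sqrt(13)*(4*cos(2) + 1)/13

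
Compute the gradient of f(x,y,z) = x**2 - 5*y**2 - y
(2*x, -10*y - 1, 0)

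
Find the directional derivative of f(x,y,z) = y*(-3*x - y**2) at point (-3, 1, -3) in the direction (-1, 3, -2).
3*sqrt(14)/2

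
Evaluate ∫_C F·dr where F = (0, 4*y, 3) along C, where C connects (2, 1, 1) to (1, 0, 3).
4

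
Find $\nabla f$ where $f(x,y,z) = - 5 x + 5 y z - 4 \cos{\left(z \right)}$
(-5, 5*z, 5*y + 4*sin(z))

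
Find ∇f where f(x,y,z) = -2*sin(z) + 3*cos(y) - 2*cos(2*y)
(0, (8*cos(y) - 3)*sin(y), -2*cos(z))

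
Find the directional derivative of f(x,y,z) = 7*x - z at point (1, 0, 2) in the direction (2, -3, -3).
17*sqrt(22)/22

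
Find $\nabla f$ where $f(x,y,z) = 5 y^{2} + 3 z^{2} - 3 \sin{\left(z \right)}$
(0, 10*y, 6*z - 3*cos(z))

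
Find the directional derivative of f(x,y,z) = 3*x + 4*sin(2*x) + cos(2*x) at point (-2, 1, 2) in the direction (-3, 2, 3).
-3*sqrt(22)*(8*cos(4) + 2*sin(4) + 3)/22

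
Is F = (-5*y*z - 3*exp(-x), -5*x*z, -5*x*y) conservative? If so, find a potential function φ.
Yes, F is conservative. φ = -5*x*y*z + 3*exp(-x)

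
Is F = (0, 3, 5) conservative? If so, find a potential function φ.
Yes, F is conservative. φ = 3*y + 5*z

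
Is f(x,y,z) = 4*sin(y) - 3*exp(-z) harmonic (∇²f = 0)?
No, ∇²f = -4*sin(y) - 3*exp(-z)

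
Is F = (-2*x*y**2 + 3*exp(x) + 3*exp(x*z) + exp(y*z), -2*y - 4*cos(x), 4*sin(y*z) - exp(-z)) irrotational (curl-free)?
No, ∇×F = (4*z*cos(y*z), 3*x*exp(x*z) + y*exp(y*z), 4*x*y - z*exp(y*z) + 4*sin(x))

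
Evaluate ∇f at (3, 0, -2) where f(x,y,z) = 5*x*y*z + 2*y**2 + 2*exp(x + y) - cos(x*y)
(2*exp(3), -30 + 2*exp(3), 0)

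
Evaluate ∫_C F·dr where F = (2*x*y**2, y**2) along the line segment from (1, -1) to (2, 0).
7/6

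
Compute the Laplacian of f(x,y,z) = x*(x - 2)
2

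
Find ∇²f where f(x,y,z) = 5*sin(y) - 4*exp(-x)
-5*sin(y) - 4*exp(-x)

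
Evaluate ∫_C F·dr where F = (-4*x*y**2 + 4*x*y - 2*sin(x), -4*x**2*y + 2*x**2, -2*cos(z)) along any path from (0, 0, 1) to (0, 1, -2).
2*sin(1) + 2*sin(2)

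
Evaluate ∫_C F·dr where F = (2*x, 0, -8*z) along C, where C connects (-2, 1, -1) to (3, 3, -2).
-7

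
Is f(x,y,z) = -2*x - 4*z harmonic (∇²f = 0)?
Yes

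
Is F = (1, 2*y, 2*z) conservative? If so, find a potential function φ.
Yes, F is conservative. φ = x + y**2 + z**2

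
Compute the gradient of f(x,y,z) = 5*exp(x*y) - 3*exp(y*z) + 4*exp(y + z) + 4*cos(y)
(5*y*exp(x*y), 5*x*exp(x*y) - 3*z*exp(y*z) + 4*exp(y + z) - 4*sin(y), -3*y*exp(y*z) + 4*exp(y + z))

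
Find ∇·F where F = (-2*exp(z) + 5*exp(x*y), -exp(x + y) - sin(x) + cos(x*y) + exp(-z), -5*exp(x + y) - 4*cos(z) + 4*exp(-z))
-x*sin(x*y) + 5*y*exp(x*y) - exp(x + y) + 4*sin(z) - 4*exp(-z)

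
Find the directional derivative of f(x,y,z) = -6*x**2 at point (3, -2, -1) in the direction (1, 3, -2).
-18*sqrt(14)/7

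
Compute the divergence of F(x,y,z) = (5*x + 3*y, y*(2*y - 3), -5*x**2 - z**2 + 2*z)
4*y - 2*z + 4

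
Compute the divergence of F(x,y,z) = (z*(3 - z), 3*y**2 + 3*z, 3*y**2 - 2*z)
6*y - 2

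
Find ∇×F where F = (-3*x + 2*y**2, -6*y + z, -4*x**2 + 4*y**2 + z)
(8*y - 1, 8*x, -4*y)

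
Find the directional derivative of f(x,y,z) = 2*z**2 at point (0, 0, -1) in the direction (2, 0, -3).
12*sqrt(13)/13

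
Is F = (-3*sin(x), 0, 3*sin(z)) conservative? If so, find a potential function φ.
Yes, F is conservative. φ = 3*cos(x) - 3*cos(z)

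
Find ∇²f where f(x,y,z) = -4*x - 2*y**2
-4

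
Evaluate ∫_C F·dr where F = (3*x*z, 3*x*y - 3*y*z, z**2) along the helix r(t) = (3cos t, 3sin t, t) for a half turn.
pi**3/3 + 27*pi/2 + 54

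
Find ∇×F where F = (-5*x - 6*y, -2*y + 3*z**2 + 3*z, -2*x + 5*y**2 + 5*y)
(10*y - 6*z + 2, 2, 6)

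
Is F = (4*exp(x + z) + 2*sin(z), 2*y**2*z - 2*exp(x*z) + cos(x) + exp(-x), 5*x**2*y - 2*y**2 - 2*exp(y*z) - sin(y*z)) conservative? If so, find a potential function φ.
No, ∇×F = (5*x**2 + 2*x*exp(x*z) - 2*y**2 - 4*y - 2*z*exp(y*z) - z*cos(y*z), -10*x*y + 4*exp(x + z) + 2*cos(z), -2*z*exp(x*z) - sin(x) - exp(-x)) ≠ 0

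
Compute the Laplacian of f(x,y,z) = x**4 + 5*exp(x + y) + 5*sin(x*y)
-5*x**2*sin(x*y) + 12*x**2 - 5*y**2*sin(x*y) + 10*exp(x + y)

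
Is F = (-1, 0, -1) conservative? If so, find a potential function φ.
Yes, F is conservative. φ = -x - z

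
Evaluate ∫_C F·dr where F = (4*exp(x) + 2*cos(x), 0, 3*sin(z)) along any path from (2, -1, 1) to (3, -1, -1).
-4*exp(2) - 2*sin(2) + 2*sin(3) + 4*exp(3)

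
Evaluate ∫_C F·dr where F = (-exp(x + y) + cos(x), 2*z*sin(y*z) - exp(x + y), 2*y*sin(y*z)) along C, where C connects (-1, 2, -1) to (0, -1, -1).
-2*cos(1) + 2*cos(2) - exp(-1) + sin(1) + E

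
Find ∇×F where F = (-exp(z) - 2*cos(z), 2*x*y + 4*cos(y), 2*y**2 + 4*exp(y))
(4*y + 4*exp(y), -exp(z) + 2*sin(z), 2*y)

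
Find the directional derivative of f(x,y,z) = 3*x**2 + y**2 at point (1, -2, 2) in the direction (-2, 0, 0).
-6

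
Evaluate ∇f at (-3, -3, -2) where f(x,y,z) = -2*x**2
(12, 0, 0)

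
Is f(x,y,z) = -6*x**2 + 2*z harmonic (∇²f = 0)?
No, ∇²f = -12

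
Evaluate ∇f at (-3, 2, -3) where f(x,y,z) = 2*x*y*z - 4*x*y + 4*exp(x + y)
(-20 + 4*exp(-1), 4*exp(-1) + 30, -12)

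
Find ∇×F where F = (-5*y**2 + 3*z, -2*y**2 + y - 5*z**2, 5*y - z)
(10*z + 5, 3, 10*y)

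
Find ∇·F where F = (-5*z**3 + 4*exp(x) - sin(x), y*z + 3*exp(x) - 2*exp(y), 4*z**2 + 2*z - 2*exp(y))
9*z + 4*exp(x) - 2*exp(y) - cos(x) + 2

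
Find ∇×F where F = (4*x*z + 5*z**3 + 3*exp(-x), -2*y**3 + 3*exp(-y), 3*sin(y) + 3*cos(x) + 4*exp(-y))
(3*cos(y) - 4*exp(-y), 4*x + 15*z**2 + 3*sin(x), 0)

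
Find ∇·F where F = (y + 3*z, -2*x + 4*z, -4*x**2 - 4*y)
0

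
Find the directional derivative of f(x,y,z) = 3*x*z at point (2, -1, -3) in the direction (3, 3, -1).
-33*sqrt(19)/19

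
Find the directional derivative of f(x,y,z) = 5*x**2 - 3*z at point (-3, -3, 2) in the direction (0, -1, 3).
-9*sqrt(10)/10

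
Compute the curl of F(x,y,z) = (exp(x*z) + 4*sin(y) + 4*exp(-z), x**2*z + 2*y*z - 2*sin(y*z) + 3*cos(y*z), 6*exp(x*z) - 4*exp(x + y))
(-x**2 + 3*y*sin(y*z) + 2*y*cos(y*z) - 2*y - 4*exp(x + y), x*exp(x*z) - 6*z*exp(x*z) + 4*exp(x + y) - 4*exp(-z), 2*x*z - 4*cos(y))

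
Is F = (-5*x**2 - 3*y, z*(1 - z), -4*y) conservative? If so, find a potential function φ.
No, ∇×F = (2*z - 5, 0, 3) ≠ 0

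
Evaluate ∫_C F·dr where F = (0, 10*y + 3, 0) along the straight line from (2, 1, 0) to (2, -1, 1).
-6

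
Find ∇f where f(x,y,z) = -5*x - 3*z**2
(-5, 0, -6*z)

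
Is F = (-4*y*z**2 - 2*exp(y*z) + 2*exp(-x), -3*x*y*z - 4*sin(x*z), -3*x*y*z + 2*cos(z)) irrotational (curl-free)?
No, ∇×F = (x*(3*y - 3*z + 4*cos(x*z)), y*(-5*z - 2*exp(y*z)), z*(-3*y + 4*z + 2*exp(y*z) - 4*cos(x*z)))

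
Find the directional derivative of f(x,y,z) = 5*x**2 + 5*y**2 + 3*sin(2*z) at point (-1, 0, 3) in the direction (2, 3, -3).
-sqrt(22)*(9*cos(6) + 10)/11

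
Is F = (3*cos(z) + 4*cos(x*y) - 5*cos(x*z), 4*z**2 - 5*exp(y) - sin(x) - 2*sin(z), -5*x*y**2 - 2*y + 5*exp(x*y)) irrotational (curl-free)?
No, ∇×F = (-10*x*y + 5*x*exp(x*y) - 8*z + 2*cos(z) - 2, 5*x*sin(x*z) + 5*y**2 - 5*y*exp(x*y) - 3*sin(z), 4*x*sin(x*y) - cos(x))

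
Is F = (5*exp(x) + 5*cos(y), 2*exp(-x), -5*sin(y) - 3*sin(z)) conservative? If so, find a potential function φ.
No, ∇×F = (-5*cos(y), 0, 5*sin(y) - 2*exp(-x)) ≠ 0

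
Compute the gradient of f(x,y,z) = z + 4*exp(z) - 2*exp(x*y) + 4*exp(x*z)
(-2*y*exp(x*y) + 4*z*exp(x*z), -2*x*exp(x*y), 4*x*exp(x*z) + 4*exp(z) + 1)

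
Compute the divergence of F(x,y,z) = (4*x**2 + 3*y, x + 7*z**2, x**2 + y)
8*x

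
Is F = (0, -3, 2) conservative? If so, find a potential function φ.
Yes, F is conservative. φ = -3*y + 2*z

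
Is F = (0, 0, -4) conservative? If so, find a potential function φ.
Yes, F is conservative. φ = -4*z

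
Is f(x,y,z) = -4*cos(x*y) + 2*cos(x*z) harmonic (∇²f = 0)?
No, ∇²f = 4*x**2*cos(x*y) - 2*x**2*cos(x*z) + 4*y**2*cos(x*y) - 2*z**2*cos(x*z)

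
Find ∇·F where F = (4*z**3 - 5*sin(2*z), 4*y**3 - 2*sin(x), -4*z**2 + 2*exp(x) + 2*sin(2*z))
12*y**2 - 8*z + 4*cos(2*z)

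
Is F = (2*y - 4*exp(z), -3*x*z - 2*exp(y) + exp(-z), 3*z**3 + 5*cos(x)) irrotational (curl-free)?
No, ∇×F = (3*x + exp(-z), -4*exp(z) + 5*sin(x), -3*z - 2)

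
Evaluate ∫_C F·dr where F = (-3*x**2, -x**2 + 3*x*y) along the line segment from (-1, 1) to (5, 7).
30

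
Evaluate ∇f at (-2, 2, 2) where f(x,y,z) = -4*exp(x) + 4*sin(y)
(-4*exp(-2), 4*cos(2), 0)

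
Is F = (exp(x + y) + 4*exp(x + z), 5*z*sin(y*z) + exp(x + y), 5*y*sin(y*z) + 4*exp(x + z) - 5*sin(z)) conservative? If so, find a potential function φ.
Yes, F is conservative. φ = exp(x + y) + 4*exp(x + z) + 5*cos(z) - 5*cos(y*z)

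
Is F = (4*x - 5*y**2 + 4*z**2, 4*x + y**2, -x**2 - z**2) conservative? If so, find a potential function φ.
No, ∇×F = (0, 2*x + 8*z, 10*y + 4) ≠ 0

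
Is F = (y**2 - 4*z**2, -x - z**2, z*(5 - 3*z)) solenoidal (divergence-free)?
No, ∇·F = 5 - 6*z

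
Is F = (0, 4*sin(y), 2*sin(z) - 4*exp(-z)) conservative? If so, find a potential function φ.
Yes, F is conservative. φ = -4*cos(y) - 2*cos(z) + 4*exp(-z)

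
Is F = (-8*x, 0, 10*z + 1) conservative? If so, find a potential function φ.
Yes, F is conservative. φ = -4*x**2 + 5*z**2 + z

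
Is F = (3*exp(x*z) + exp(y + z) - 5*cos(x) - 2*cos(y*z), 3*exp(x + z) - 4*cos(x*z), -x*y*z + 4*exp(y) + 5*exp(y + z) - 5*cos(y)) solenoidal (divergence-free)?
No, ∇·F = -x*y + 3*z*exp(x*z) + 5*exp(y + z) + 5*sin(x)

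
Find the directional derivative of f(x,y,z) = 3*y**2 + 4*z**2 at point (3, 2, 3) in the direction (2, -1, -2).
-20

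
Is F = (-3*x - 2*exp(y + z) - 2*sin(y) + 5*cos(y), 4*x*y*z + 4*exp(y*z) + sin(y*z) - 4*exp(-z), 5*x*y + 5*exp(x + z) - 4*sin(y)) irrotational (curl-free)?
No, ∇×F = (-4*x*y + 5*x - 4*y*exp(y*z) - y*cos(y*z) - 4*cos(y) - 4*exp(-z), -5*y - 5*exp(x + z) - 2*exp(y + z), 4*y*z + 2*exp(y + z) + 5*sin(y) + 2*cos(y))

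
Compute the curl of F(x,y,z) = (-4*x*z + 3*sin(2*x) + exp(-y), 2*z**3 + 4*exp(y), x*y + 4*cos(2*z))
(x - 6*z**2, -4*x - y, exp(-y))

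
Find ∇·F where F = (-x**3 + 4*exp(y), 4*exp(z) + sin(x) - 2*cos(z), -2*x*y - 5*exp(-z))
-3*x**2 + 5*exp(-z)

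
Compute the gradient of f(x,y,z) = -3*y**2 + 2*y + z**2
(0, 2 - 6*y, 2*z)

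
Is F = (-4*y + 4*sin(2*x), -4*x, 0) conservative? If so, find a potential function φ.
Yes, F is conservative. φ = -4*x*y - 2*cos(2*x)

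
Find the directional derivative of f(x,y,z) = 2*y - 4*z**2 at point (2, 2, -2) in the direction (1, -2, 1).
2*sqrt(6)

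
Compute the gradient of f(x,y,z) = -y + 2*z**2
(0, -1, 4*z)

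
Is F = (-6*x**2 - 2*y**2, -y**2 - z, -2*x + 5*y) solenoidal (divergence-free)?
No, ∇·F = -12*x - 2*y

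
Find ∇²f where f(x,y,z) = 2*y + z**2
2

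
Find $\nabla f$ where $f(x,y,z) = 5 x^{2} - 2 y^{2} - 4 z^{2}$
(10*x, -4*y, -8*z)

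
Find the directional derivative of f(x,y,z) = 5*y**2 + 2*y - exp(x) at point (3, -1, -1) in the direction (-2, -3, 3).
sqrt(22)*(12 + exp(3))/11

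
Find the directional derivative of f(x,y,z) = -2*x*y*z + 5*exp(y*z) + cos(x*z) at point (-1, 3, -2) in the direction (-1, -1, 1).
sqrt(3)*(-2*exp(6) - exp(6)*sin(2) + 25)*exp(-6)/3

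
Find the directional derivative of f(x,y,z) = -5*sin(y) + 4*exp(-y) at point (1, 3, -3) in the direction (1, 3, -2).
-3*sqrt(14)*(5*exp(3)*cos(3) + 4)*exp(-3)/14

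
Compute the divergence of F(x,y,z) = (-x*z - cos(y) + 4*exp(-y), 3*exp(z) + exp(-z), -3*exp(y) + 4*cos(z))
-z - 4*sin(z)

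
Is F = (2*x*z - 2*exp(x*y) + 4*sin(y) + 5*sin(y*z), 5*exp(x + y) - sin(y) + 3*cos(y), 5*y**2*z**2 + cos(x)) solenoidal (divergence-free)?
No, ∇·F = 10*y**2*z - 2*y*exp(x*y) + 2*z + 5*exp(x + y) - 3*sin(y) - cos(y)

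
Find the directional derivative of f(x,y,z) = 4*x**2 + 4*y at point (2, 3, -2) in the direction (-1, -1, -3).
-20*sqrt(11)/11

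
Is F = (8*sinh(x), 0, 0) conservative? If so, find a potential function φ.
Yes, F is conservative. φ = 8*cosh(x)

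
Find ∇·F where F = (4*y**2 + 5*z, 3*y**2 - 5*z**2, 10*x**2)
6*y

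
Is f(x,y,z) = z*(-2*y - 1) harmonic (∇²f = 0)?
Yes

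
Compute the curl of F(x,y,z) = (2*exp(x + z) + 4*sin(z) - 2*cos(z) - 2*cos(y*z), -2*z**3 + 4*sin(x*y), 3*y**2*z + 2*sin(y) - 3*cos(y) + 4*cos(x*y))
(-4*x*sin(x*y) + 6*y*z + 6*z**2 + 3*sin(y) + 2*cos(y), 4*y*sin(x*y) + 2*y*sin(y*z) + 2*exp(x + z) + 2*sin(z) + 4*cos(z), 4*y*cos(x*y) - 2*z*sin(y*z))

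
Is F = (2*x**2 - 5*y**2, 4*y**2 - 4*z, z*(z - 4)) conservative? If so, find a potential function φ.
No, ∇×F = (4, 0, 10*y) ≠ 0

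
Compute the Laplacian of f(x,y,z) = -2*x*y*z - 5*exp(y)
-5*exp(y)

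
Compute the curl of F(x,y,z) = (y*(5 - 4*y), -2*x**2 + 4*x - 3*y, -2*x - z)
(0, 2, -4*x + 8*y - 1)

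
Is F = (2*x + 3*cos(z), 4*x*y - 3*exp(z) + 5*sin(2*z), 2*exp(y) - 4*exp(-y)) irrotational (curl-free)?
No, ∇×F = (2*exp(y) + 3*exp(z) - 10*cos(2*z) + 4*exp(-y), -3*sin(z), 4*y)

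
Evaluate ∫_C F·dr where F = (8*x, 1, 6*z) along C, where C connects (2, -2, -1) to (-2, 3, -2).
14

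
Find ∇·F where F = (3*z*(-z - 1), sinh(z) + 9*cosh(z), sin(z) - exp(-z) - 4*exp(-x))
cos(z) + exp(-z)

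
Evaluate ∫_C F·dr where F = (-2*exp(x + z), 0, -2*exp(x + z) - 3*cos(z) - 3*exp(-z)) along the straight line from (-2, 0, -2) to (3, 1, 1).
-2*exp(4) - 3*exp(2) - 3*sin(2) - 3*sin(1) + 2*exp(-4) + 3*exp(-1)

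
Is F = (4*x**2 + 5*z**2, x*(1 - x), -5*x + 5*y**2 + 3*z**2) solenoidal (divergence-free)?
No, ∇·F = 8*x + 6*z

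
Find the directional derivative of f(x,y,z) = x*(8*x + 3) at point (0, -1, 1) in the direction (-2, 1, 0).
-6*sqrt(5)/5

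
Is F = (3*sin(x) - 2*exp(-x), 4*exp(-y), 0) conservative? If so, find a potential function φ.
Yes, F is conservative. φ = -3*cos(x) - 4*exp(-y) + 2*exp(-x)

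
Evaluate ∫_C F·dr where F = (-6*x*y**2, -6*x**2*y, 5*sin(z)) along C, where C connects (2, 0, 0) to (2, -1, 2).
-7 - 5*cos(2)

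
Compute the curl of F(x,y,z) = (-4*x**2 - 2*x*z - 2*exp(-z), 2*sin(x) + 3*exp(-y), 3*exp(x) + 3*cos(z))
(0, -2*x - 3*exp(x) + 2*exp(-z), 2*cos(x))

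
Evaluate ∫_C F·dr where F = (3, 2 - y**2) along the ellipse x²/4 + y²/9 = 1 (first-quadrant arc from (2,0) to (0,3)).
-9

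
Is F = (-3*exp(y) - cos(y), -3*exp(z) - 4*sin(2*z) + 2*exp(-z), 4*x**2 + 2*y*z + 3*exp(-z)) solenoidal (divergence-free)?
No, ∇·F = 2*y - 3*exp(-z)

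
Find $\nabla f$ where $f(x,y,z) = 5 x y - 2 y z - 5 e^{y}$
(5*y, 5*x - 2*z - 5*exp(y), -2*y)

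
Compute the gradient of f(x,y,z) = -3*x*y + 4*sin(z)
(-3*y, -3*x, 4*cos(z))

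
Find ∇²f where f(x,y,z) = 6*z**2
12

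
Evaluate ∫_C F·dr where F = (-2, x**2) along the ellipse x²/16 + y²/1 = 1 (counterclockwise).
0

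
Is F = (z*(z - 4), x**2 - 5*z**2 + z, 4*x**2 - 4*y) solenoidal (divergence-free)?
Yes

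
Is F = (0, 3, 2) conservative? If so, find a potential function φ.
Yes, F is conservative. φ = 3*y + 2*z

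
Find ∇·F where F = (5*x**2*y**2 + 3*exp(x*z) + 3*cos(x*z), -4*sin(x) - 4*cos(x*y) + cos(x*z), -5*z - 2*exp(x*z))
10*x*y**2 - 2*x*exp(x*z) + 4*x*sin(x*y) + 3*z*exp(x*z) - 3*z*sin(x*z) - 5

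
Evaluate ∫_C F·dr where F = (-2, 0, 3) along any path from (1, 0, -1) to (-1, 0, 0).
7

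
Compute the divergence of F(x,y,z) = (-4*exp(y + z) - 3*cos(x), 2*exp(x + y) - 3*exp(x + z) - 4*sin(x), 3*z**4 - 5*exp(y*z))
-5*y*exp(y*z) + 12*z**3 + 2*exp(x + y) + 3*sin(x)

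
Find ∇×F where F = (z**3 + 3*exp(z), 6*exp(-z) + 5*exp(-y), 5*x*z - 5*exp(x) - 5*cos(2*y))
(10*sin(2*y) + 6*exp(-z), 3*z**2 - 5*z + 5*exp(x) + 3*exp(z), 0)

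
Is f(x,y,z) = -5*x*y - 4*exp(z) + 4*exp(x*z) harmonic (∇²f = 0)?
No, ∇²f = 4*x**2*exp(x*z) + 4*z**2*exp(x*z) - 4*exp(z)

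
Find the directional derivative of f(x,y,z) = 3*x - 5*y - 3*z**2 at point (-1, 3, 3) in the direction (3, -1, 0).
7*sqrt(10)/5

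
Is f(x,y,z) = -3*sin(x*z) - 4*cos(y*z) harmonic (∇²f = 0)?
No, ∇²f = 3*x**2*sin(x*z) + 4*y**2*cos(y*z) + 3*z**2*sin(x*z) + 4*z**2*cos(y*z)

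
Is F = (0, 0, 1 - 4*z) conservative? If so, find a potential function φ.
Yes, F is conservative. φ = z*(1 - 2*z)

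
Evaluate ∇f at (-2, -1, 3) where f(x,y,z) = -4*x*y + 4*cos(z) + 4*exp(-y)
(4, 8 - 4*E, -4*sin(3))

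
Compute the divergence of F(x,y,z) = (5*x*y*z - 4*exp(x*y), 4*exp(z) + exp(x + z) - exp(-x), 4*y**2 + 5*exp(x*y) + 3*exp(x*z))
3*x*exp(x*z) + 5*y*z - 4*y*exp(x*y)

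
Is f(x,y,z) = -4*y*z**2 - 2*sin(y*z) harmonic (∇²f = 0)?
No, ∇²f = 2*y*(y*sin(y*z) - 4) + 2*z**2*sin(y*z)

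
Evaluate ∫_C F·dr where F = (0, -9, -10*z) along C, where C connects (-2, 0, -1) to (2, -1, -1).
9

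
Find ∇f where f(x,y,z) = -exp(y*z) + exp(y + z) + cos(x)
(-sin(x), -z*exp(y*z) + exp(y + z), -y*exp(y*z) + exp(y + z))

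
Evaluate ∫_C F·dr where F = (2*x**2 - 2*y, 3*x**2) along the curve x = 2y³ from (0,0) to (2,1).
85/21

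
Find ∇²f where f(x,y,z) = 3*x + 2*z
0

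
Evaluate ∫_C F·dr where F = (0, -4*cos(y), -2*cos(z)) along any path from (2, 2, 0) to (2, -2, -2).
10*sin(2)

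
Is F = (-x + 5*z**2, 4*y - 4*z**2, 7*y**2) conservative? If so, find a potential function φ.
No, ∇×F = (14*y + 8*z, 10*z, 0) ≠ 0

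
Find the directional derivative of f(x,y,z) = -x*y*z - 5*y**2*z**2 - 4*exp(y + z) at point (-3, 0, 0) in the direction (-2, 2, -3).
4*sqrt(17)/17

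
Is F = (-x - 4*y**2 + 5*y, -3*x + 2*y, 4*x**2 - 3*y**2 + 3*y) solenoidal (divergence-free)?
No, ∇·F = 1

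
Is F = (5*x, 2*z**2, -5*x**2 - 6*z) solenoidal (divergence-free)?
No, ∇·F = -1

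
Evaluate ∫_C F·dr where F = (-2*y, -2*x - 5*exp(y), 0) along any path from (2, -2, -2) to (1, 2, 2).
-10*sinh(2) - 12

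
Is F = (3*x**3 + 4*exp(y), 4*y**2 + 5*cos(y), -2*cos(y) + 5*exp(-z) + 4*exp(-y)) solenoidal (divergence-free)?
No, ∇·F = 9*x**2 + 8*y - 5*sin(y) - 5*exp(-z)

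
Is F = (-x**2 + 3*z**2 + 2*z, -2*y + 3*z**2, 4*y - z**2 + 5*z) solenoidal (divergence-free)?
No, ∇·F = -2*x - 2*z + 3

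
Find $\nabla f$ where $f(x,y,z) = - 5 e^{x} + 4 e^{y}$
(-5*exp(x), 4*exp(y), 0)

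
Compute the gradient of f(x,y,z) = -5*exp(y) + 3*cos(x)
(-3*sin(x), -5*exp(y), 0)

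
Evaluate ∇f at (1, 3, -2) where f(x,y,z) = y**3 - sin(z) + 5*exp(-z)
(0, 27, -5*exp(2) - cos(2))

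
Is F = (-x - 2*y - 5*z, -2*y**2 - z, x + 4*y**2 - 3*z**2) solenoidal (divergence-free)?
No, ∇·F = -4*y - 6*z - 1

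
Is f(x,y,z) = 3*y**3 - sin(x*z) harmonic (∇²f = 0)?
No, ∇²f = x**2*sin(x*z) + 18*y + z**2*sin(x*z)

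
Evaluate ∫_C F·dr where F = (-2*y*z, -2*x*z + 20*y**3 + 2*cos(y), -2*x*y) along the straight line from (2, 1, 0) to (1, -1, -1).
-4*sin(1) - 2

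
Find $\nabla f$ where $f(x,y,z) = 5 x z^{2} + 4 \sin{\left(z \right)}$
(5*z**2, 0, 10*x*z + 4*cos(z))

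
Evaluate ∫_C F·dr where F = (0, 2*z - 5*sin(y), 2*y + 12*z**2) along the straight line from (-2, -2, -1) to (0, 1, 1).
-5*cos(2) + 5*cos(1) + 6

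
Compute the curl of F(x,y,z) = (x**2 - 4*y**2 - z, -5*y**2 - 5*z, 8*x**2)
(5, -16*x - 1, 8*y)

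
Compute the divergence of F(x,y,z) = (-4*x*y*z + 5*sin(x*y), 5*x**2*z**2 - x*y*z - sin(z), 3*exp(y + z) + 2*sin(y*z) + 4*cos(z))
-x*z - 4*y*z + 5*y*cos(x*y) + 2*y*cos(y*z) + 3*exp(y + z) - 4*sin(z)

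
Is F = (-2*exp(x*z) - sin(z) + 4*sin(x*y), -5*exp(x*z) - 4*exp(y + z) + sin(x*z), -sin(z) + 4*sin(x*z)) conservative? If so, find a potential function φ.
No, ∇×F = (5*x*exp(x*z) - x*cos(x*z) + 4*exp(y + z), -2*x*exp(x*z) - 4*z*cos(x*z) - cos(z), -4*x*cos(x*y) - 5*z*exp(x*z) + z*cos(x*z)) ≠ 0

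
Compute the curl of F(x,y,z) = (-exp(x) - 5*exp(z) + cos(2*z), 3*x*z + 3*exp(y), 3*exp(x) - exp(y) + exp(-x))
(-3*x - exp(y), -3*exp(x) - 5*exp(z) - 2*sin(2*z) + exp(-x), 3*z)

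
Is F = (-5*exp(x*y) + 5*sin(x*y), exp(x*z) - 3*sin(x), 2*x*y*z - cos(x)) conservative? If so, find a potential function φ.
No, ∇×F = (x*(2*z - exp(x*z)), -2*y*z - sin(x), 5*x*exp(x*y) - 5*x*cos(x*y) + z*exp(x*z) - 3*cos(x)) ≠ 0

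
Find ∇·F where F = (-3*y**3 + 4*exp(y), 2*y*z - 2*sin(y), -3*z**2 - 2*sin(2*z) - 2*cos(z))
-4*z + 2*sin(z) - 2*cos(y) - 4*cos(2*z)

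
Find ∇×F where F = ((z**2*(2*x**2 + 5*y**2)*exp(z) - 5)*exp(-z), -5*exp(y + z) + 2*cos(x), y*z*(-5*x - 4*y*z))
(-5*x*z - 8*y*z**2 + 5*exp(y + z), 4*x**2*z + 10*y**2*z + 5*y*z + 5*exp(-z), -10*y*z**2 - 2*sin(x))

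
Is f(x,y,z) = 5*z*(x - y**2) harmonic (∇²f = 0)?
No, ∇²f = -10*z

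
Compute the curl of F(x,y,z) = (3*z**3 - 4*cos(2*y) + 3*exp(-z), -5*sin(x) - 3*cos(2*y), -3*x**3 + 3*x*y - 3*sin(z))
(3*x, 9*x**2 - 3*y + 9*z**2 - 3*exp(-z), -8*sin(2*y) - 5*cos(x))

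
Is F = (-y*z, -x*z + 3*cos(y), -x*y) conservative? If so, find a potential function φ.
Yes, F is conservative. φ = -x*y*z + 3*sin(y)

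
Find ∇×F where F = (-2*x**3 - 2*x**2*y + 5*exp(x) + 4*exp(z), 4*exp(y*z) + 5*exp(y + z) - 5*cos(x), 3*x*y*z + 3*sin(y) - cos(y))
(3*x*z - 4*y*exp(y*z) - 5*exp(y + z) + sin(y) + 3*cos(y), -3*y*z + 4*exp(z), 2*x**2 + 5*sin(x))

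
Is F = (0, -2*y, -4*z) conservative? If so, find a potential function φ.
Yes, F is conservative. φ = -y**2 - 2*z**2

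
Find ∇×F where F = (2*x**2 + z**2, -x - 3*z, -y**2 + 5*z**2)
(3 - 2*y, 2*z, -1)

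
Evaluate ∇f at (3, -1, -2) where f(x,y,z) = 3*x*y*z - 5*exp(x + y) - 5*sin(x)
(-5*exp(2) - 5*cos(3) + 6, -5*exp(2) - 18, -9)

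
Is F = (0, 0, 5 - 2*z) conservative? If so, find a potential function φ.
Yes, F is conservative. φ = z*(5 - z)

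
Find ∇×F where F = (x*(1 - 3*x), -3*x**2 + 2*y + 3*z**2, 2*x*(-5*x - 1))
(-6*z, 20*x + 2, -6*x)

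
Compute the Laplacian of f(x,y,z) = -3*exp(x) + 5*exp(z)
-3*exp(x) + 5*exp(z)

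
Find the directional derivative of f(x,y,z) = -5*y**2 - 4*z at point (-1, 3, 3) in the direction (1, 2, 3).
-36*sqrt(14)/7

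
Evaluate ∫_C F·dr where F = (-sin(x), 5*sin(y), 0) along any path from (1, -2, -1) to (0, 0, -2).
-4 + 5*cos(2) - cos(1)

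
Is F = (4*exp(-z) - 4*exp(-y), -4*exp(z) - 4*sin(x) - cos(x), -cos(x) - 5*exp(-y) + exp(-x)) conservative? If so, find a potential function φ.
No, ∇×F = (4*exp(z) + 5*exp(-y), -sin(x) - 4*exp(-z) + exp(-x), sin(x) - 4*cos(x) - 4*exp(-y)) ≠ 0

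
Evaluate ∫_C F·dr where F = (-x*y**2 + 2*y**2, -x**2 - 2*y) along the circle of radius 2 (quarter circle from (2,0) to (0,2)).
-16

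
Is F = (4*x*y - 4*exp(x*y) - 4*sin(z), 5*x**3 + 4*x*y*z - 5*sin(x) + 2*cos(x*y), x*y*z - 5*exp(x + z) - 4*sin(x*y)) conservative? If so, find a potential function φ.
No, ∇×F = (x*(-4*y + z - 4*cos(x*y)), -y*z + 4*y*cos(x*y) + 5*exp(x + z) - 4*cos(z), 15*x**2 + 4*x*exp(x*y) - 4*x + 4*y*z - 2*y*sin(x*y) - 5*cos(x)) ≠ 0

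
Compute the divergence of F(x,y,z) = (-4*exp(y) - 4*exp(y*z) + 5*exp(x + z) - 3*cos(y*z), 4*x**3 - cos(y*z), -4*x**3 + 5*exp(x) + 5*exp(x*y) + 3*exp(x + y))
z*sin(y*z) + 5*exp(x + z)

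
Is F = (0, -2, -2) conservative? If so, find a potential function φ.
Yes, F is conservative. φ = -2*y - 2*z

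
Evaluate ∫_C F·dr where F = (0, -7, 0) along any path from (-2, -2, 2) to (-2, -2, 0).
0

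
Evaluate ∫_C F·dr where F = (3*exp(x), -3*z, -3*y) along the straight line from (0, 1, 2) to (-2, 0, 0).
3*exp(-2) + 3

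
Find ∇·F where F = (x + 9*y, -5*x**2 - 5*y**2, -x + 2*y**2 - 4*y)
1 - 10*y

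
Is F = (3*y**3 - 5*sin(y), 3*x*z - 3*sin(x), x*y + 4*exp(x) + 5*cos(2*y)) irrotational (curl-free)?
No, ∇×F = (-2*x - 10*sin(2*y), -y - 4*exp(x), -9*y**2 + 3*z - 3*cos(x) + 5*cos(y))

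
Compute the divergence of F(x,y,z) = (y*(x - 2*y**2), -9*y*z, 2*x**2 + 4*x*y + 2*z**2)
y - 5*z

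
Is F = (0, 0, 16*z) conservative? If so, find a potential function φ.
Yes, F is conservative. φ = 8*z**2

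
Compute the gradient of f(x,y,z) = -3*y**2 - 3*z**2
(0, -6*y, -6*z)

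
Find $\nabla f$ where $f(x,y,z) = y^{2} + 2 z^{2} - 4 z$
(0, 2*y, 4*z - 4)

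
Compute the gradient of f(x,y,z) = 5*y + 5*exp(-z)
(0, 5, -5*exp(-z))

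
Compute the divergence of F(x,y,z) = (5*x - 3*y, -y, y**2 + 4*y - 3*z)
1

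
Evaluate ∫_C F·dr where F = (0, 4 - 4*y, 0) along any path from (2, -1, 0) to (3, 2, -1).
6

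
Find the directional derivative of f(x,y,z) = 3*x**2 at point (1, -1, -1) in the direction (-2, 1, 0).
-12*sqrt(5)/5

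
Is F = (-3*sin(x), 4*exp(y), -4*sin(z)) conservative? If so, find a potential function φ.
Yes, F is conservative. φ = 4*exp(y) + 3*cos(x) + 4*cos(z)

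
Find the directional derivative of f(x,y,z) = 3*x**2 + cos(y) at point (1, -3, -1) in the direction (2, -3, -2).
3*sqrt(17)*(4 - sin(3))/17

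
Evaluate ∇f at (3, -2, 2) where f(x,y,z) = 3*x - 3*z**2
(3, 0, -12)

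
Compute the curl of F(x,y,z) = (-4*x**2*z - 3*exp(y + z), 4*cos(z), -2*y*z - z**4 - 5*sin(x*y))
(-5*x*cos(x*y) - 2*z + 4*sin(z), -4*x**2 + 5*y*cos(x*y) - 3*exp(y + z), 3*exp(y + z))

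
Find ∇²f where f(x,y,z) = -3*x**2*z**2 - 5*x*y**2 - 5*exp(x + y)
-6*x**2 - 10*x - 6*z**2 - 10*exp(x + y)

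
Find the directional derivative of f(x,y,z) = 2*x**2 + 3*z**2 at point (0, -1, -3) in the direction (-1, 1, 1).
-6*sqrt(3)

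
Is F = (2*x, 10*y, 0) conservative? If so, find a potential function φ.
Yes, F is conservative. φ = x**2 + 5*y**2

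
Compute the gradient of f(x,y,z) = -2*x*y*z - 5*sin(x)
(-2*y*z - 5*cos(x), -2*x*z, -2*x*y)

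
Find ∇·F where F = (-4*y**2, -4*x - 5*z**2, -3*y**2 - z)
-1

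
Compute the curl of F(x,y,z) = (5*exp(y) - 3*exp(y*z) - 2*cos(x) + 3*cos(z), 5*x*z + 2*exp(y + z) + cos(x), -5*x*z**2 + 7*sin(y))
(-5*x - 2*exp(y + z) + 7*cos(y), -3*y*exp(y*z) + 5*z**2 - 3*sin(z), 3*z*exp(y*z) + 5*z - 5*exp(y) - sin(x))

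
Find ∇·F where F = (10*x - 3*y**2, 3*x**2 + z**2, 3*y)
10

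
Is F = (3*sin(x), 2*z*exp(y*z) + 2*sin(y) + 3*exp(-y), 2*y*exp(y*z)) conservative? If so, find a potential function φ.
Yes, F is conservative. φ = 2*exp(y*z) - 3*cos(x) - 2*cos(y) - 3*exp(-y)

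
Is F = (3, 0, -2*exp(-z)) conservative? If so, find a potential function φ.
Yes, F is conservative. φ = 3*x + 2*exp(-z)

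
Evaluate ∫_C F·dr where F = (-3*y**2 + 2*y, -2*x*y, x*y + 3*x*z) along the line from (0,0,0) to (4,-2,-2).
-40/3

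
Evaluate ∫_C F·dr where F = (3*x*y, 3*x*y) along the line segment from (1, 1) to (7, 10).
2385/2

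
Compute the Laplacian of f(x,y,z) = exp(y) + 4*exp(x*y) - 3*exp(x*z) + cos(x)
4*x**2*exp(x*y) - 3*x**2*exp(x*z) + 4*y**2*exp(x*y) - 3*z**2*exp(x*z) + exp(y) - cos(x)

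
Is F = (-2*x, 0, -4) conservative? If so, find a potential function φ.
Yes, F is conservative. φ = -x**2 - 4*z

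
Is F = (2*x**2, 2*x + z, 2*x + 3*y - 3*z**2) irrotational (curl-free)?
No, ∇×F = (2, -2, 2)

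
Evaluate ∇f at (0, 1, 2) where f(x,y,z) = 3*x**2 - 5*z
(0, 0, -5)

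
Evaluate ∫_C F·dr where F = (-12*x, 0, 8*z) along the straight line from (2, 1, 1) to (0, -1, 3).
56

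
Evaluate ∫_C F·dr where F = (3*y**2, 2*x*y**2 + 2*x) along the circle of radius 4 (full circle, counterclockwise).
160*pi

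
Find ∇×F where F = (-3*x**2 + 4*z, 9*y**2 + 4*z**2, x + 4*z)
(-8*z, 3, 0)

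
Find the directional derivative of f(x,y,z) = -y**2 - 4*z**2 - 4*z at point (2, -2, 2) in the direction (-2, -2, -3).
52*sqrt(17)/17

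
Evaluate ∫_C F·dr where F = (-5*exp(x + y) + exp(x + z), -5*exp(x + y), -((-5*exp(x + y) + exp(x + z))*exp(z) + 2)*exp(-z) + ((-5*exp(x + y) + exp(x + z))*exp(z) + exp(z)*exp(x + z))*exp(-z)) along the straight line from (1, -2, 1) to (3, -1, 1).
(-6*exp(3) + 5 + exp(5))*exp(-1)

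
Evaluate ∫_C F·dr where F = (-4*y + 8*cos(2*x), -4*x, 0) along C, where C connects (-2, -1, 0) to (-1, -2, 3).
-4*sin(2) + 4*sin(4)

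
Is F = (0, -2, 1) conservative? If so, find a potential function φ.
Yes, F is conservative. φ = -2*y + z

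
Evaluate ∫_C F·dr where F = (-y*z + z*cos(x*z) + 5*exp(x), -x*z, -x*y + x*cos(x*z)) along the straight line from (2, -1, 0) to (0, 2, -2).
5 - 5*exp(2)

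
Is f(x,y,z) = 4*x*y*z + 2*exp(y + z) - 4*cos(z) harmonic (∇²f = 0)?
No, ∇²f = 4*exp(y + z) + 4*cos(z)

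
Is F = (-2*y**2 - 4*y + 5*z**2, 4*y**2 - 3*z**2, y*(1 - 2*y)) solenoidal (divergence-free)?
No, ∇·F = 8*y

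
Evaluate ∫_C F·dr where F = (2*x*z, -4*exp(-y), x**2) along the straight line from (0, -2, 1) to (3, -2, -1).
-9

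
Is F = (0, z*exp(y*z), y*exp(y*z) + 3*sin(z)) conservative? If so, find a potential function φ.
Yes, F is conservative. φ = exp(y*z) - 3*cos(z)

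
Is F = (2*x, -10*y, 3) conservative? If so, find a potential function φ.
Yes, F is conservative. φ = x**2 - 5*y**2 + 3*z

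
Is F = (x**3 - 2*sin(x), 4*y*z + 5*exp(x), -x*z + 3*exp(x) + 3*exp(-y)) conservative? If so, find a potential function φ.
No, ∇×F = (-4*y - 3*exp(-y), z - 3*exp(x), 5*exp(x)) ≠ 0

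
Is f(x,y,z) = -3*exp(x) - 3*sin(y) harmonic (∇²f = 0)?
No, ∇²f = -3*exp(x) + 3*sin(y)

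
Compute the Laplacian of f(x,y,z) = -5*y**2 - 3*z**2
-16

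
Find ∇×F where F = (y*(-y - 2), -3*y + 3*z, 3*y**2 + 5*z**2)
(6*y - 3, 0, 2*y + 2)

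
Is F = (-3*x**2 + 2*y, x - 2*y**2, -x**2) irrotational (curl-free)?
No, ∇×F = (0, 2*x, -1)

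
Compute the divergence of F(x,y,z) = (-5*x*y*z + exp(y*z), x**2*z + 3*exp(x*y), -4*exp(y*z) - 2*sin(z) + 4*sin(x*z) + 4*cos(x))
3*x*exp(x*y) + 4*x*cos(x*z) - 5*y*z - 4*y*exp(y*z) - 2*cos(z)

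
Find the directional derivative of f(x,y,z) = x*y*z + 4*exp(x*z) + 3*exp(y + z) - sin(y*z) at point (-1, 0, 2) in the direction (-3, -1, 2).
sqrt(14)*(-32 + 4*exp(2) + 3*exp(4))*exp(-2)/14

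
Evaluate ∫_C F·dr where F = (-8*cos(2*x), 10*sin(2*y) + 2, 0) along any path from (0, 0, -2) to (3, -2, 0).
1 - 4*sin(6) - 5*cos(4)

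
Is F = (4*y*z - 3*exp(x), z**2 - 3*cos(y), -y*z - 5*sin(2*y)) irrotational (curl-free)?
No, ∇×F = (-3*z - 10*cos(2*y), 4*y, -4*z)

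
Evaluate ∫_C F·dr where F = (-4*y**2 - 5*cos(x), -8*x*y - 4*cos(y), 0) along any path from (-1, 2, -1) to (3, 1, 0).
-28 - 9*sin(1) - 5*sin(3) + 4*sin(2)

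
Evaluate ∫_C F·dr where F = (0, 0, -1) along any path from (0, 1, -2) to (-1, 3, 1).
-3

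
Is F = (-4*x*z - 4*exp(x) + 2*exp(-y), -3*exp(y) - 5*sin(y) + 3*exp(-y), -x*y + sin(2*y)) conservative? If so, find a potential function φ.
No, ∇×F = (-x + 2*cos(2*y), -4*x + y, 2*exp(-y)) ≠ 0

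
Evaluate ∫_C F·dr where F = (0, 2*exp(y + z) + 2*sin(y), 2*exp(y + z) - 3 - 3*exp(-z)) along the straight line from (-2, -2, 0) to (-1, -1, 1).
-4 - 2*cos(1) + 2*cos(2) - 2*exp(-2) + 3*exp(-1)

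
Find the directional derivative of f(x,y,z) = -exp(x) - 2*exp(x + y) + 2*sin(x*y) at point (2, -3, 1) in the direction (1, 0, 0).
-exp(2) - 6*cos(6) - 2*exp(-1)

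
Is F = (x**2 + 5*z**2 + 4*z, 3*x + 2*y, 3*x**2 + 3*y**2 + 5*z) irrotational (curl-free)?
No, ∇×F = (6*y, -6*x + 10*z + 4, 3)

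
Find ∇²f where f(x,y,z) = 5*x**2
10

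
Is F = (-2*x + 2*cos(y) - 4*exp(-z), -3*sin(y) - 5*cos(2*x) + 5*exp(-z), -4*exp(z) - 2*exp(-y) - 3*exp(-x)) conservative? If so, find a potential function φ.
No, ∇×F = (5*exp(-z) + 2*exp(-y), 4*exp(-z) - 3*exp(-x), 10*sin(2*x) + 2*sin(y)) ≠ 0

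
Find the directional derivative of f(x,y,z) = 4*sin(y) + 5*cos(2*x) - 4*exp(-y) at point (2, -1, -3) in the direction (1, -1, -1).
-2*sqrt(3)*(5*sin(4) + 2*cos(1) + 2*E)/3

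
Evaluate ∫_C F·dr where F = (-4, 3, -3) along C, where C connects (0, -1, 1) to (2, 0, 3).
-11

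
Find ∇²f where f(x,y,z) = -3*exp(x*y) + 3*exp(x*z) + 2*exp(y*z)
-3*x**2*exp(x*y) + 3*x**2*exp(x*z) - 3*y**2*exp(x*y) + 2*y**2*exp(y*z) + 3*z**2*exp(x*z) + 2*z**2*exp(y*z)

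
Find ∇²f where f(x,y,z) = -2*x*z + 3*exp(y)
3*exp(y)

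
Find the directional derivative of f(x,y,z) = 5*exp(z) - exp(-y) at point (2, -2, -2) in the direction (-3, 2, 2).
2*sqrt(17)*(5 + exp(4))*exp(-2)/17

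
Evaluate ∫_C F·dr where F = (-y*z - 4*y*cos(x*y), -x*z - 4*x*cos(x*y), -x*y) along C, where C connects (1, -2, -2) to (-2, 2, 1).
-4*sin(2) + 4*sin(4) + 8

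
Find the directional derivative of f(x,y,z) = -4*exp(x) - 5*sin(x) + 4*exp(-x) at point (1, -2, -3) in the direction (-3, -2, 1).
3*sqrt(14)*(5*cos(1) + 8*cosh(1))/14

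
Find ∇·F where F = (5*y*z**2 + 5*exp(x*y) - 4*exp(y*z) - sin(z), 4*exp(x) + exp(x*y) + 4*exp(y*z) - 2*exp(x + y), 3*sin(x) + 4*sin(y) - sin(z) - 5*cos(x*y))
x*exp(x*y) + 5*y*exp(x*y) + 4*z*exp(y*z) - 2*exp(x + y) - cos(z)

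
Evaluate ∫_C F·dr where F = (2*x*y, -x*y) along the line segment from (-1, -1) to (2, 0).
0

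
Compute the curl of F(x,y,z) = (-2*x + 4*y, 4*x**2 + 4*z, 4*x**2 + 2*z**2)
(-4, -8*x, 8*x - 4)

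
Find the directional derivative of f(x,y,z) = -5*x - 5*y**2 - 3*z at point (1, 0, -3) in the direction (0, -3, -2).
6*sqrt(13)/13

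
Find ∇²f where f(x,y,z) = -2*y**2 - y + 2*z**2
0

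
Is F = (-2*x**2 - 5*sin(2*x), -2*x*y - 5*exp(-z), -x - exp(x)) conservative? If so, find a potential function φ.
No, ∇×F = (-5*exp(-z), exp(x) + 1, -2*y) ≠ 0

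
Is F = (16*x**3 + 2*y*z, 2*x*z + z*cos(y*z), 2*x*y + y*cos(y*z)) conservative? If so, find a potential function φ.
Yes, F is conservative. φ = 4*x**4 + 2*x*y*z + sin(y*z)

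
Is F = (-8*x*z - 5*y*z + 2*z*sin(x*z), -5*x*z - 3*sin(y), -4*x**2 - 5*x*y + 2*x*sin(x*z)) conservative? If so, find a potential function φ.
Yes, F is conservative. φ = -4*x**2*z - 5*x*y*z + 3*cos(y) - 2*cos(x*z)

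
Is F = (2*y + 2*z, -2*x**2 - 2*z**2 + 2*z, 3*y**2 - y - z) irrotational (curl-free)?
No, ∇×F = (6*y + 4*z - 3, 2, -4*x - 2)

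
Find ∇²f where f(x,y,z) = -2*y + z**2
2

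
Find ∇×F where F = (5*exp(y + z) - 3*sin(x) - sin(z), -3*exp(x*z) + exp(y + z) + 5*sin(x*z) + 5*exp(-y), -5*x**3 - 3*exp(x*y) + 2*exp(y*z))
(-3*x*exp(x*y) + 3*x*exp(x*z) - 5*x*cos(x*z) + 2*z*exp(y*z) - exp(y + z), 15*x**2 + 3*y*exp(x*y) + 5*exp(y + z) - cos(z), -3*z*exp(x*z) + 5*z*cos(x*z) - 5*exp(y + z))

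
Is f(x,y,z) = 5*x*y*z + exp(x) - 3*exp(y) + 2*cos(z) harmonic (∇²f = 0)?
No, ∇²f = exp(x) - 3*exp(y) - 2*cos(z)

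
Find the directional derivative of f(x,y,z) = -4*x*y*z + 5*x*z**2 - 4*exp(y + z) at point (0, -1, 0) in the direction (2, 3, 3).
-12*sqrt(22)*exp(-1)/11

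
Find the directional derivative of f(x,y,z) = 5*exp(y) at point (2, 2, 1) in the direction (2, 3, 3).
15*sqrt(22)*exp(2)/22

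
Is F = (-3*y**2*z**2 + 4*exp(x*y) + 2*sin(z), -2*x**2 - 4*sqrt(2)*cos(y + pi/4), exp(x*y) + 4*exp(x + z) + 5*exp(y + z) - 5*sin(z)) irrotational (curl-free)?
No, ∇×F = (x*exp(x*y) + 5*exp(y + z), -6*y**2*z - y*exp(x*y) - 4*exp(x + z) + 2*cos(z), -4*x*exp(x*y) - 4*x + 6*y*z**2)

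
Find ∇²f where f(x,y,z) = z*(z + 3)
2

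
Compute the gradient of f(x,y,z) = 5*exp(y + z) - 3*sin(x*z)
(-3*z*cos(x*z), 5*exp(y + z), -3*x*cos(x*z) + 5*exp(y + z))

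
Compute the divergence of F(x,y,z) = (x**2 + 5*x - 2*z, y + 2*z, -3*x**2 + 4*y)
2*x + 6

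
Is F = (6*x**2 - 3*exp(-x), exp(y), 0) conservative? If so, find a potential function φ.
Yes, F is conservative. φ = 2*x**3 + exp(y) + 3*exp(-x)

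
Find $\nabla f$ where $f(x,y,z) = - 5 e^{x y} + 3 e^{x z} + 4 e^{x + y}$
(-5*y*exp(x*y) + 3*z*exp(x*z) + 4*exp(x + y), -5*x*exp(x*y) + 4*exp(x + y), 3*x*exp(x*z))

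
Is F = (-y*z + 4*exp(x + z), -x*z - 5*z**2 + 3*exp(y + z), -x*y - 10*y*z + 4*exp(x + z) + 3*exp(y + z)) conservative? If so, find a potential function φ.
Yes, F is conservative. φ = -x*y*z - 5*y*z**2 + 4*exp(x + z) + 3*exp(y + z)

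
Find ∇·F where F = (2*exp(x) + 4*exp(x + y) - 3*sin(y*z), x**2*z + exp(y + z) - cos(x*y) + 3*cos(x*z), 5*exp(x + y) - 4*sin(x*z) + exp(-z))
((x*sin(x*y) - 4*x*cos(x*z) + 2*exp(x) + 4*exp(x + y) + exp(y + z))*exp(z) - 1)*exp(-z)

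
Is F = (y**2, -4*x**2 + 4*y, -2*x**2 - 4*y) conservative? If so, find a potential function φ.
No, ∇×F = (-4, 4*x, -8*x - 2*y) ≠ 0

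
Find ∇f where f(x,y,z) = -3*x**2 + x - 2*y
(1 - 6*x, -2, 0)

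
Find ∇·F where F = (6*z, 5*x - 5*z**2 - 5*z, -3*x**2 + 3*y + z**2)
2*z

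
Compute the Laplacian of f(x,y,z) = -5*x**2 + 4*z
-10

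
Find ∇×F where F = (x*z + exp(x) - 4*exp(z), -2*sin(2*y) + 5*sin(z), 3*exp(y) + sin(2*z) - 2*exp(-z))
(3*exp(y) - 5*cos(z), x - 4*exp(z), 0)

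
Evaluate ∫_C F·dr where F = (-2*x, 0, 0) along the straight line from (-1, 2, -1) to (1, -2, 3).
0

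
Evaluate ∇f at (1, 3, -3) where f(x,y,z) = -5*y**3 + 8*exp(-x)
(-8*exp(-1), -135, 0)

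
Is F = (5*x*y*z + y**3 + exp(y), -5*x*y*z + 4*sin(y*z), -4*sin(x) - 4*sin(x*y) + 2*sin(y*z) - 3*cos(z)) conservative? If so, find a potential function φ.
No, ∇×F = (5*x*y - 4*x*cos(x*y) - 4*y*cos(y*z) + 2*z*cos(y*z), 5*x*y + 4*y*cos(x*y) + 4*cos(x), -5*x*z - 3*y**2 - 5*y*z - exp(y)) ≠ 0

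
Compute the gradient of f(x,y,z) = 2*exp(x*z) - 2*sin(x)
(2*z*exp(x*z) - 2*cos(x), 0, 2*x*exp(x*z))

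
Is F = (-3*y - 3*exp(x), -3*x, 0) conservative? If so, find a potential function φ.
Yes, F is conservative. φ = -3*x*y - 3*exp(x)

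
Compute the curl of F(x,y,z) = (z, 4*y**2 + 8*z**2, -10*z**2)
(-16*z, 1, 0)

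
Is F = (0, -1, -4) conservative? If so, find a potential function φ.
Yes, F is conservative. φ = -y - 4*z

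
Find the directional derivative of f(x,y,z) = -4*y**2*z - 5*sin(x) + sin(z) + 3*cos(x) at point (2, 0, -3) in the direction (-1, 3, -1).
sqrt(11)*(5*cos(2) - cos(3) + 3*sin(2))/11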